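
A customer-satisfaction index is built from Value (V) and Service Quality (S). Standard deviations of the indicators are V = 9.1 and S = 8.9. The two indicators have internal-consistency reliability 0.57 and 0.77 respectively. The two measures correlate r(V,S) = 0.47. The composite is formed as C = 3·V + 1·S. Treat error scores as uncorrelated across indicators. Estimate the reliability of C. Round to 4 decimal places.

Var(C) = 3²·9.1² + 8.9² + 2·[3·9.1·8.9·0.47] = 824.5 + 228.392 = 1052.89.
Because errors are independent across components, Cov(Tᵢ,Tⱼ) = Cov(Xᵢ,Xⱼ); the off-diagonal part of the true-score variance is the same as above.
True-score variance = [3²·9.1²·0.57 + 8.9²·0.77] + 228.392 = 485.807 + 228.392 = 714.199.
Reliability = 714.199 / 1052.89 = 0.6783.

0.6783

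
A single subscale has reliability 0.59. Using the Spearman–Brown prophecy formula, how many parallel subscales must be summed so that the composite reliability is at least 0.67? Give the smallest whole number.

k ≥ ρ*(1−ρ₁)/(ρ₁(1−ρ*)) = 0.67·0.41 / (0.59·0.33) = 1.411.
Smallest integer k = 2.

2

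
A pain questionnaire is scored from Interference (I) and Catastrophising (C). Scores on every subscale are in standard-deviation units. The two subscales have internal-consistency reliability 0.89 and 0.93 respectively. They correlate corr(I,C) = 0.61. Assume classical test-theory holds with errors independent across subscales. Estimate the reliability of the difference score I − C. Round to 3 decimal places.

Var(I−C) = 1 + 1 − 2·0.61 = 2 − 1.22 = 0.78.
Under uncorrelated errors the observed covariances equal the true-score covariances, so only the own-variance terms attenuate.
True-score variance = [0.89 + 0.93] − 1.22 = 1.82 − 1.22 = 0.6.
Reliability = 0.6 / 0.78 = 0.769.

0.769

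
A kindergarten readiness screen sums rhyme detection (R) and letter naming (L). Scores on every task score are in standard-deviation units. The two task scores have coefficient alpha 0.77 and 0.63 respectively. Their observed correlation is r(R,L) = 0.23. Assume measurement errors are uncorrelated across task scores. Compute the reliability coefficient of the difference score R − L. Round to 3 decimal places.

0.610

Var(R−L) = 1 + 1 − 2·0.23 = 2 − 0.46 = 1.54.
Under uncorrelated errors the observed covariances equal the true-score covariances, so only the own-variance terms attenuate.
True-score variance = [0.77 + 0.63] − 0.46 = 1.4 − 0.46 = 0.94.
Reliability = 0.94 / 1.54 = 0.610.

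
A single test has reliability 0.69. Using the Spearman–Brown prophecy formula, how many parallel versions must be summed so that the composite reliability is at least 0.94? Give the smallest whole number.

8

k ≥ ρ*(1−ρ₁)/(ρ₁(1−ρ*)) = 0.94·0.31 / (0.69·0.06) = 7.039.
Smallest integer k = 8.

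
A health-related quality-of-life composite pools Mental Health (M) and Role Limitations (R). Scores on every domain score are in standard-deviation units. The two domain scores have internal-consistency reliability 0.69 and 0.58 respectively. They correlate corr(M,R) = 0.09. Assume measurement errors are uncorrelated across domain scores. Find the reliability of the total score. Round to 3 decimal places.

Var(M+R) = 2 + 2·[0.09] = 2 + 0.18 = 2.18.
Because errors are independent across components, Cov(Tᵢ,Tⱼ) = Cov(Xᵢ,Xⱼ); the off-diagonal part of the true-score variance is the same as above.
True-score variance = [0.69 + 0.58] + 0.18 = 1.27 + 0.18 = 1.45.
Reliability = 1.45 / 2.18 = 0.665.

0.665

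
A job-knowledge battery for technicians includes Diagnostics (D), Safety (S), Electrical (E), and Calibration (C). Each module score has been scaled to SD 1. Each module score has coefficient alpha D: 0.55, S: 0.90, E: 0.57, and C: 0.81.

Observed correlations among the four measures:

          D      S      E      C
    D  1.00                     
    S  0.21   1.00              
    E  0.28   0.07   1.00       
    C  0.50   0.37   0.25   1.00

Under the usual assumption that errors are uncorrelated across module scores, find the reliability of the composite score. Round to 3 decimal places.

0.841

Var(D+S+E+C) = 4 + 2·[0.21 + 0.28 + 0.50 + 0.07 + 0.37 + 0.25] = 4 + 3.36 = 7.36.
Because errors are independent across components, Cov(Tᵢ,Tⱼ) = Cov(Xᵢ,Xⱼ); the off-diagonal part of the true-score variance is the same as above.
True-score variance = [0.55 + 0.90 + 0.57 + 0.81] + 3.36 = 2.83 + 3.36 = 6.19.
Reliability = 6.19 / 7.36 = 0.841.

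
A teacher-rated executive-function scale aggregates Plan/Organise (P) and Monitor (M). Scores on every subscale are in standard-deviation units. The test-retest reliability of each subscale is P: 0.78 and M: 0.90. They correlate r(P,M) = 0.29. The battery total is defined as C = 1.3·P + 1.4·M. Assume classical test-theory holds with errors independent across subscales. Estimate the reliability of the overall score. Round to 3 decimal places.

Var(C) = 1.3² + 1.4² + 2·[1.82·0.29] = 3.65 + 1.0556 = 4.7056.
Because errors are independent across components, Cov(Tᵢ,Tⱼ) = Cov(Xᵢ,Xⱼ); the off-diagonal part of the true-score variance is the same as above.
True-score variance = [1.3²·0.78 + 1.4²·0.90] + 1.0556 = 3.0822 + 1.0556 = 4.1378.
Reliability = 4.1378 / 4.7056 = 0.879.

0.879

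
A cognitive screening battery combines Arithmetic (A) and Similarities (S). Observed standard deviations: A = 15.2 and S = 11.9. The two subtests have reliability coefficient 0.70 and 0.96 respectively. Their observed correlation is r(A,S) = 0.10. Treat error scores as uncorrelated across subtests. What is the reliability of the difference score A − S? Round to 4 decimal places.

0.7772

Var(A−S) = 15.2² + 11.9² − 2·15.2·11.9·0.10 = 372.65 − 36.176 = 336.474.
With uncorrelated errors the cross-covariances are all true-score covariance, so they carry over unchanged; only the diagonal terms shrink to ρᵢσᵢ².
True-score variance = [15.2²·0.70 + 11.9²·0.96] − 36.176 = 297.674 − 36.176 = 261.498.
Reliability = 261.498 / 336.474 = 0.7772.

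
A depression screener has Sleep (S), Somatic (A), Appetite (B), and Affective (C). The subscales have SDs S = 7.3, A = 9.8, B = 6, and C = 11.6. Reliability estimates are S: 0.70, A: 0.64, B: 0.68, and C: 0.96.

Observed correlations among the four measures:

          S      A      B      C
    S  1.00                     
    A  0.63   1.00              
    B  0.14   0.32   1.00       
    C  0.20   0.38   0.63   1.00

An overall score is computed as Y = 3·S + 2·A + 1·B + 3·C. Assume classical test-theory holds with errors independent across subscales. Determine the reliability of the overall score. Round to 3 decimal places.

Var(Y) = 3²·7.3² + 2²·9.8² + 6² + 3²·11.6² + 2·[6·7.3·9.8·0.63 + 3·7.3·6·0.14 + 9·7.3·11.6·0.20 + 2·9.8·6·0.32 + 6·9.8·11.6·0.38 + 3·6·11.6·0.63] = 2110.81 + 1739.22 = 3850.03.
Under uncorrelated errors the observed covariances equal the true-score covariances, so only the own-variance terms attenuate.
True-score variance = [3²·7.3²·0.70 + 2²·9.8²·0.64 + 6²·0.68 + 3²·11.6²·0.96] + 1739.22 = 1768.67 + 1739.22 = 3507.88.
Reliability = 3507.88 / 3850.03 = 0.911.

0.911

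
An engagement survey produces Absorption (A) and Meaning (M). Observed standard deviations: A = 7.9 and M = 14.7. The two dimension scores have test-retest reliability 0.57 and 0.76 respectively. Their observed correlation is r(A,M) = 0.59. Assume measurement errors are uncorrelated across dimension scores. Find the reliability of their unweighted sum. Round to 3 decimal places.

Var(A+M) = 7.9² + 14.7² + 2·[7.9·14.7·0.59] = 278.5 + 137.033 = 415.533.
Under uncorrelated errors the observed covariances equal the true-score covariances, so only the own-variance terms attenuate.
True-score variance = [7.9²·0.57 + 14.7²·0.76] + 137.033 = 199.802 + 137.033 = 336.836.
Reliability = 336.836 / 415.533 = 0.811.

0.811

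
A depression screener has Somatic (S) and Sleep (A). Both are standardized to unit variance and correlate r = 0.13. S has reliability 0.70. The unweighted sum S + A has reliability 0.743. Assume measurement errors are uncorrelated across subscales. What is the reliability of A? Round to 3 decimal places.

0.719

Var(S+A) = 2 + 2·0.13 = 2.260.
True-score variance = ρ_S + ρ_A + 2·0.13, so 0.743 = (0.70 + ρ_A + 0.26) / 2.260.
ρ_A = 0.743·2.260 − 0.70 − 0.26 = 0.719.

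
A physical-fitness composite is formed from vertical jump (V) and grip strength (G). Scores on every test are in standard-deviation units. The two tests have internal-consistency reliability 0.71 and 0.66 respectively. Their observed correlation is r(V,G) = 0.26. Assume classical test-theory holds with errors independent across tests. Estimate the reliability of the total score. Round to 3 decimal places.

0.750

Var(V+G) = 2 + 2·[0.26] = 2 + 0.52 = 2.52.
With uncorrelated errors the cross-covariances are all true-score covariance, so they carry over unchanged; only the diagonal terms shrink to ρᵢσᵢ².
True-score variance = [0.71 + 0.66] + 0.52 = 1.37 + 0.52 = 1.89.
Reliability = 1.89 / 2.52 = 0.750.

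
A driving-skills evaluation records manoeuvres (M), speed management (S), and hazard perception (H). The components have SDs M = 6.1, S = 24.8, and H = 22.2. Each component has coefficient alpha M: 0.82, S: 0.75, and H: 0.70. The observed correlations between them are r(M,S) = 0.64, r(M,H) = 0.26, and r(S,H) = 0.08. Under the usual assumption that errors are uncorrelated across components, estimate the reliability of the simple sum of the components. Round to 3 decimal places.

Var(M+S+H) = 6.1² + 24.8² + 22.2² + 2·[6.1·24.8·0.64 + 6.1·22.2·0.26 + 24.8·22.2·0.08] = 1145.09 + 352.146 = 1497.24.
Under uncorrelated errors the observed covariances equal the true-score covariances, so only the own-variance terms attenuate.
True-score variance = [6.1²·0.82 + 24.8²·0.75 + 22.2²·0.70] + 352.146 = 836.78 + 352.146 = 1188.93.
Reliability = 1188.93 / 1497.24 = 0.794.

0.794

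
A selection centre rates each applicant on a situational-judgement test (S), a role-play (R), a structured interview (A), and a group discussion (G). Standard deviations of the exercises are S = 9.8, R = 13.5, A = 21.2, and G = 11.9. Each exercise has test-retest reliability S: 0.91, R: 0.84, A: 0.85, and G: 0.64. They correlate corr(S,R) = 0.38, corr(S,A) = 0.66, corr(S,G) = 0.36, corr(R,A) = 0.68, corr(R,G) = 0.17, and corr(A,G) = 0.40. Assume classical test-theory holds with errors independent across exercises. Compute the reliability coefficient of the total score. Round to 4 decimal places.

Var(S+R+A+G) = 9.8² + 13.5² + 21.2² + 11.9² + 2·[9.8·13.5·0.38 + 9.8·21.2·0.66 + 9.8·11.9·0.36 + 13.5·21.2·0.68 + 13.5·11.9·0.17 + 21.2·11.9·0.40] = 869.34 + 1104.43 = 1973.77.
Under uncorrelated errors the observed covariances equal the true-score covariances, so only the own-variance terms attenuate.
True-score variance = [9.8²·0.91 + 13.5²·0.84 + 21.2²·0.85 + 11.9²·0.64] + 1104.43 = 713.141 + 1104.43 = 1817.58.
Reliability = 1817.58 / 1973.77 = 0.9209.

0.9209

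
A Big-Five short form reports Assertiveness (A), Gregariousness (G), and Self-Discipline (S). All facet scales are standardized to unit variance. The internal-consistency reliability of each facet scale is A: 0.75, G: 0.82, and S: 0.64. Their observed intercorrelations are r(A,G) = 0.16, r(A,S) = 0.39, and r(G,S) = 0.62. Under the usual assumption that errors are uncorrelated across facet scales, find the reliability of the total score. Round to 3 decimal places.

0.852

Var(A+G+S) = 3 + 2·[0.16 + 0.39 + 0.62] = 3 + 2.34 = 5.34.
Because errors are independent across components, Cov(Tᵢ,Tⱼ) = Cov(Xᵢ,Xⱼ); the off-diagonal part of the true-score variance is the same as above.
True-score variance = [0.75 + 0.82 + 0.64] + 2.34 = 2.21 + 2.34 = 4.55.
Reliability = 4.55 / 5.34 = 0.852.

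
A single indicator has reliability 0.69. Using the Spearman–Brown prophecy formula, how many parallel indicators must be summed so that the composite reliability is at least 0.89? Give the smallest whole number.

k ≥ ρ*(1−ρ₁)/(ρ₁(1−ρ*)) = 0.89·0.31 / (0.69·0.11) = 3.635.
Smallest integer k = 4.

4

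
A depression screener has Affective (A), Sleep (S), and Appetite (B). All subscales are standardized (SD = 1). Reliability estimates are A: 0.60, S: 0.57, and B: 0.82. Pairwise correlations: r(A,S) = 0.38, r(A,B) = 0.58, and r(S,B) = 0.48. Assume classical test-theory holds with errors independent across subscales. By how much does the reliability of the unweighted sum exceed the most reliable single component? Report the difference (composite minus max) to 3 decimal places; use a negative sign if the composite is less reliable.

0.008

Var(sum) = 3 + 2.88 = 5.88; true-score variance = 1.99 + 2.88 = 4.87; composite reliability = 0.8282.
Max component reliability = 0.8200.
Difference = 0.8282 − 0.8200 = 0.008.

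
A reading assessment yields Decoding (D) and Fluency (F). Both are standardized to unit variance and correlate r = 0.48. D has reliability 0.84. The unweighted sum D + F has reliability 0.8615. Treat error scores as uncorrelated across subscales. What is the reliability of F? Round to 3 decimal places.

Var(D+F) = 2 + 2·0.48 = 2.960.
True-score variance = ρ_D + ρ_F + 2·0.48, so 0.8615 = (0.84 + ρ_F + 0.96) / 2.960.
ρ_F = 0.8615·2.960 − 0.84 − 0.96 = 0.750.

0.750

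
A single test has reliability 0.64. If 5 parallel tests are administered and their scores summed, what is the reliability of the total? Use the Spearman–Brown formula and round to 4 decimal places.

ρ_k = kρ / (1 + (k−1)ρ) = 5·0.64 / (1 + 4·0.64) = 3.200 / 3.560 = 0.8989.

0.8989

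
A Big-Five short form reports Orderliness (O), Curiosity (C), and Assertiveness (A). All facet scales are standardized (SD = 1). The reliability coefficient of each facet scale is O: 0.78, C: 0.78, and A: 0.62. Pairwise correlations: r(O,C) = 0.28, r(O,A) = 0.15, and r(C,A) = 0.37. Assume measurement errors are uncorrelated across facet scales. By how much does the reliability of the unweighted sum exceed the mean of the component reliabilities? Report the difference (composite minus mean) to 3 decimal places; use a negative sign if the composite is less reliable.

Var(sum) = 3 + 1.6 = 4.6; true-score variance = 2.18 + 1.6 = 3.78; composite reliability = 0.8217.
Mean component reliability = 0.7267.
Difference = 0.8217 − 0.7267 = 0.095.

0.095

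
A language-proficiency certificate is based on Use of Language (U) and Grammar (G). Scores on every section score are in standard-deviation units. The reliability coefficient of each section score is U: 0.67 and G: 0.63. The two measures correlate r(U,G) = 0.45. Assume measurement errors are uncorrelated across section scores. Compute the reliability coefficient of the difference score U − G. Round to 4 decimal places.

0.3636

Var(U−G) = 1 + 1 − 2·0.45 = 2 − 0.9 = 1.1.
Under uncorrelated errors the observed covariances equal the true-score covariances, so only the own-variance terms attenuate.
True-score variance = [0.67 + 0.63] − 0.9 = 1.3 − 0.9 = 0.4.
Reliability = 0.4 / 1.1 = 0.3636.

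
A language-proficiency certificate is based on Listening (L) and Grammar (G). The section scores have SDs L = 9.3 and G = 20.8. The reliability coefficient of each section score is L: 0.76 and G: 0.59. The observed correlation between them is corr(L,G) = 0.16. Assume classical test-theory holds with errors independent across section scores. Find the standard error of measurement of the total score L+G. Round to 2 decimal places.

14.08

Var(total) = 519.13 + 61.9008 = 581.031.
True-score variance = 320.99 + 61.9008 = 382.891, so reliability = 0.6590.
Error variance = 581.031 − 382.891 = 198.14; SEM = √198.14 = 14.08.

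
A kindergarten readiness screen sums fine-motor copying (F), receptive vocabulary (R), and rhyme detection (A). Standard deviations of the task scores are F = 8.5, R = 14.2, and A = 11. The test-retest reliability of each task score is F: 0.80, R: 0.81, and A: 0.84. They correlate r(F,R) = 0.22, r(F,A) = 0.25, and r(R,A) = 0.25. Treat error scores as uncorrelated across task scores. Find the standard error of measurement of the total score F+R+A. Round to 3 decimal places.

Var(total) = 394.89 + 177.958 = 572.848.
True-score variance = 322.768 + 177.958 = 500.726, so reliability = 0.8741.
Error variance = 572.848 − 500.726 = 72.1216; SEM = √72.1216 = 8.492.

8.492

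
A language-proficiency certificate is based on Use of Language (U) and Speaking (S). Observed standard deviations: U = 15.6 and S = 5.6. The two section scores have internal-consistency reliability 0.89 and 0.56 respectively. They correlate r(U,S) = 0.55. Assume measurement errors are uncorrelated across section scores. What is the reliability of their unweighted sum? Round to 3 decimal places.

Var(U+S) = 15.6² + 5.6² + 2·[15.6·5.6·0.55] = 274.72 + 96.096 = 370.816.
Because errors are independent across components, Cov(Tᵢ,Tⱼ) = Cov(Xᵢ,Xⱼ); the off-diagonal part of the true-score variance is the same as above.
True-score variance = [15.6²·0.89 + 5.6²·0.56] + 96.096 = 234.152 + 96.096 = 330.248.
Reliability = 330.248 / 370.816 = 0.891.

0.891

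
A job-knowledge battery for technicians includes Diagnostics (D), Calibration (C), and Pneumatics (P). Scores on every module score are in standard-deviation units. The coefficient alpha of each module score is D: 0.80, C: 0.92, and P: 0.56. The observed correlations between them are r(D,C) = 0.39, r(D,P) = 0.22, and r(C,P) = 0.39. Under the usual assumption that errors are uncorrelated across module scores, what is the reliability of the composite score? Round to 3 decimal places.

0.856

Var(D+C+P) = 3 + 2·[0.39 + 0.22 + 0.39] = 3 + 2 = 5.
With uncorrelated errors the cross-covariances are all true-score covariance, so they carry over unchanged; only the diagonal terms shrink to ρᵢσᵢ².
True-score variance = [0.80 + 0.92 + 0.56] + 2 = 2.28 + 2 = 4.28.
Reliability = 4.28 / 5 = 0.856.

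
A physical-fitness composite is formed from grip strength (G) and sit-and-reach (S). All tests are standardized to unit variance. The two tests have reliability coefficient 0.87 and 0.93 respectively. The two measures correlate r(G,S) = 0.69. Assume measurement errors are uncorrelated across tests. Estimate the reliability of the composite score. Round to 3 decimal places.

0.941

Var(G+S) = 2 + 2·[0.69] = 2 + 1.38 = 3.38.
With uncorrelated errors the cross-covariances are all true-score covariance, so they carry over unchanged; only the diagonal terms shrink to ρᵢσᵢ².
True-score variance = [0.87 + 0.93] + 1.38 = 1.8 + 1.38 = 3.18.
Reliability = 3.18 / 3.38 = 0.941.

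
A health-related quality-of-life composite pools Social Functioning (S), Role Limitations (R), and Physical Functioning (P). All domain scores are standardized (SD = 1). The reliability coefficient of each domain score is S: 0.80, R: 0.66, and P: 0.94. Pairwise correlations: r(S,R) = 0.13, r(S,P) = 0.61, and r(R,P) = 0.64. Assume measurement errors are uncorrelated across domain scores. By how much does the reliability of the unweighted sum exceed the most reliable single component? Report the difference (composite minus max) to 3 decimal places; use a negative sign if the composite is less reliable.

Var(sum) = 3 + 2.76 = 5.76; true-score variance = 2.4 + 2.76 = 5.16; composite reliability = 0.8958.
Max component reliability = 0.9400.
Difference = 0.8958 − 0.9400 = -0.044.

-0.044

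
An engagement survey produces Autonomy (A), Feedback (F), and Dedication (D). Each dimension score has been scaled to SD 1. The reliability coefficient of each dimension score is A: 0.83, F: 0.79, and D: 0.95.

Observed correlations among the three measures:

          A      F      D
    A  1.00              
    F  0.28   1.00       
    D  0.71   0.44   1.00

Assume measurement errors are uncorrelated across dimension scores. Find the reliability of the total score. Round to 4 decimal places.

Var(A+F+D) = 3 + 2·[0.28 + 0.71 + 0.44] = 3 + 2.86 = 5.86.
Under uncorrelated errors the observed covariances equal the true-score covariances, so only the own-variance terms attenuate.
True-score variance = [0.83 + 0.79 + 0.95] + 2.86 = 2.57 + 2.86 = 5.43.
Reliability = 5.43 / 5.86 = 0.9266.

0.9266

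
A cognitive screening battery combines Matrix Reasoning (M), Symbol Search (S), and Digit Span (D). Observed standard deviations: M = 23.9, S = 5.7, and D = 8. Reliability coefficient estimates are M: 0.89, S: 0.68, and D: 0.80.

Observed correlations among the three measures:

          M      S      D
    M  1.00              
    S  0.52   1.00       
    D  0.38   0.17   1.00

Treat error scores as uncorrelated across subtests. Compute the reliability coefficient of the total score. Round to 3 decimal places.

Var(M+S+D) = 23.9² + 5.7² + 8² + 2·[23.9·5.7·0.52 + 23.9·8·0.38 + 5.7·8·0.17] = 667.7 + 302.495 = 970.195.
Because errors are independent across components, Cov(Tᵢ,Tⱼ) = Cov(Xᵢ,Xⱼ); the off-diagonal part of the true-score variance is the same as above.
True-score variance = [23.9²·0.89 + 5.7²·0.68 + 8²·0.80] + 302.495 = 581.67 + 302.495 = 884.165.
Reliability = 884.165 / 970.195 = 0.911.

0.911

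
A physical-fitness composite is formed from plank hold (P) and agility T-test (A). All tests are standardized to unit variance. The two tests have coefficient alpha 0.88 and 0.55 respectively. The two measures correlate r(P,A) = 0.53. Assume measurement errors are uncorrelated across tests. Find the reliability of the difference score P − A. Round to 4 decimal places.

Var(P−A) = 1 + 1 − 2·0.53 = 2 − 1.06 = 0.94.
With uncorrelated errors the cross-covariances are all true-score covariance, so they carry over unchanged; only the diagonal terms shrink to ρᵢσᵢ².
True-score variance = [0.88 + 0.55] − 1.06 = 1.43 − 1.06 = 0.37.
Reliability = 0.37 / 0.94 = 0.3936.

0.3936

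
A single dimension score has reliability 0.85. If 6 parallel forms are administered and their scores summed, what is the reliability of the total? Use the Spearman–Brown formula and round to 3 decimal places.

0.971

ρ_k = kρ / (1 + (k−1)ρ) = 6·0.85 / (1 + 5·0.85) = 5.100 / 5.250 = 0.971.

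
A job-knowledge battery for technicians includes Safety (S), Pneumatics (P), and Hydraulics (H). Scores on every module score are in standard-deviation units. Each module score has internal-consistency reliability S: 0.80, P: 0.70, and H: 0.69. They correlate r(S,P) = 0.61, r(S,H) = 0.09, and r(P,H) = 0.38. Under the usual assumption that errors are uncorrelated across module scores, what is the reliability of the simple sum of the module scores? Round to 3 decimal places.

0.843

Var(S+P+H) = 3 + 2·[0.61 + 0.09 + 0.38] = 3 + 2.16 = 5.16.
With uncorrelated errors the cross-covariances are all true-score covariance, so they carry over unchanged; only the diagonal terms shrink to ρᵢσᵢ².
True-score variance = [0.80 + 0.70 + 0.69] + 2.16 = 2.19 + 2.16 = 4.35.
Reliability = 4.35 / 5.16 = 0.843.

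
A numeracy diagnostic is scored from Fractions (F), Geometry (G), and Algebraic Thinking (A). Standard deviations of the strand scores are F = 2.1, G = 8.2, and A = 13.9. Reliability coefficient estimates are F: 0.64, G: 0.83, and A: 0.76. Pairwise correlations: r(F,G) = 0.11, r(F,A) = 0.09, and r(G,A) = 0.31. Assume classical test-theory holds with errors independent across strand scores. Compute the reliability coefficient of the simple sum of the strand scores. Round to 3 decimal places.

Var(F+G+A) = 2.1² + 8.2² + 13.9² + 2·[2.1·8.2·0.11 + 2.1·13.9·0.09 + 8.2·13.9·0.31] = 264.86 + 79.7102 = 344.57.
Because errors are independent across components, Cov(Tᵢ,Tⱼ) = Cov(Xᵢ,Xⱼ); the off-diagonal part of the true-score variance is the same as above.
True-score variance = [2.1²·0.64 + 8.2²·0.83 + 13.9²·0.76] + 79.7102 = 205.471 + 79.7102 = 285.181.
Reliability = 285.181 / 344.57 = 0.828.

0.828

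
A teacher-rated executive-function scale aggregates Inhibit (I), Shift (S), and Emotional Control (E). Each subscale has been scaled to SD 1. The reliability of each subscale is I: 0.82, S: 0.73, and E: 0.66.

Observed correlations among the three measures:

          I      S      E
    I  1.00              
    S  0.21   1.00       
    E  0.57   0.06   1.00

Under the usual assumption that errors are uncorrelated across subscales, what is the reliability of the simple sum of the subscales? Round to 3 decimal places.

0.831

Var(I+S+E) = 3 + 2·[0.21 + 0.57 + 0.06] = 3 + 1.68 = 4.68.
With uncorrelated errors the cross-covariances are all true-score covariance, so they carry over unchanged; only the diagonal terms shrink to ρᵢσᵢ².
True-score variance = [0.82 + 0.73 + 0.66] + 1.68 = 2.21 + 1.68 = 3.89.
Reliability = 3.89 / 4.68 = 0.831.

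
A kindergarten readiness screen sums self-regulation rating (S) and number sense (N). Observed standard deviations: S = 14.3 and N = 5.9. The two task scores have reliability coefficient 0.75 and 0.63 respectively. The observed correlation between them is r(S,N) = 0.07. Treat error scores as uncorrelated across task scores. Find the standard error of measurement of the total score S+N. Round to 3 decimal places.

Var(total) = 239.3 + 11.8118 = 251.112.
True-score variance = 175.298 + 11.8118 = 187.11, so reliability = 0.7451.
Error variance = 251.112 − 187.11 = 64.0022; SEM = √64.0022 = 8.000.

8.000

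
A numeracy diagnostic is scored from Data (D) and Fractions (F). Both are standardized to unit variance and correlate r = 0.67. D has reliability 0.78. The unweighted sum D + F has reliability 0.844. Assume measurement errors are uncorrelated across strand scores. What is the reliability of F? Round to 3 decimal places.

0.699

Var(D+F) = 2 + 2·0.67 = 3.340.
True-score variance = ρ_D + ρ_F + 2·0.67, so 0.844 = (0.78 + ρ_F + 1.34) / 3.340.
ρ_F = 0.844·3.340 − 0.78 − 1.34 = 0.699.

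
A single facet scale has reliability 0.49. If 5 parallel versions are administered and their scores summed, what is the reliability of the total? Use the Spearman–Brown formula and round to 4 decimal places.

0.8277

ρ_k = kρ / (1 + (k−1)ρ) = 5·0.49 / (1 + 4·0.49) = 2.450 / 2.960 = 0.8277.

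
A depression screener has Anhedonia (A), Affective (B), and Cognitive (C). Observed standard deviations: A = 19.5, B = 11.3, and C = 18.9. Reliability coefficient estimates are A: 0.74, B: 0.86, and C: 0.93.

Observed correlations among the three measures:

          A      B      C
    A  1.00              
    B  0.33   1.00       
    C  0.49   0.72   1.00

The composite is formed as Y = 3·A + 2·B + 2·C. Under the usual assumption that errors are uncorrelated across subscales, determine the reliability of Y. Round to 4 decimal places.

Var(Y) = 3²·19.5² + 2²·11.3² + 2²·18.9² + 2·[6·19.5·11.3·0.33 + 6·19.5·18.9·0.49 + 4·11.3·18.9·0.72] = 5361.85 + 4269.82 = 9631.67.
Under uncorrelated errors the observed covariances equal the true-score covariances, so only the own-variance terms attenuate.
True-score variance = [3²·19.5²·0.74 + 2²·11.3²·0.86 + 2²·18.9²·0.93] + 4269.82 = 4300.54 + 4269.82 = 8570.36.
Reliability = 8570.36 / 9631.67 = 0.8898.

0.8898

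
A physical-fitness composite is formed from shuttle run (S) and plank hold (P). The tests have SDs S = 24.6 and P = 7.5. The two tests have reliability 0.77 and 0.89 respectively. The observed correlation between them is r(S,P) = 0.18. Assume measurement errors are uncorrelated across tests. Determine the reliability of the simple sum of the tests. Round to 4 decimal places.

0.8003

Var(S+P) = 24.6² + 7.5² + 2·[24.6·7.5·0.18] = 661.41 + 66.42 = 727.83.
With uncorrelated errors the cross-covariances are all true-score covariance, so they carry over unchanged; only the diagonal terms shrink to ρᵢσᵢ².
True-score variance = [24.6²·0.77 + 7.5²·0.89] + 66.42 = 516.036 + 66.42 = 582.456.
Reliability = 582.456 / 727.83 = 0.8003.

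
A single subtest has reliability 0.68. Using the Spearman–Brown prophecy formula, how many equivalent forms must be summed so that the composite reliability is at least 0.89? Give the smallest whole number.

4

k ≥ ρ*(1−ρ₁)/(ρ₁(1−ρ*)) = 0.89·0.32 / (0.68·0.11) = 3.807.
Smallest integer k = 4.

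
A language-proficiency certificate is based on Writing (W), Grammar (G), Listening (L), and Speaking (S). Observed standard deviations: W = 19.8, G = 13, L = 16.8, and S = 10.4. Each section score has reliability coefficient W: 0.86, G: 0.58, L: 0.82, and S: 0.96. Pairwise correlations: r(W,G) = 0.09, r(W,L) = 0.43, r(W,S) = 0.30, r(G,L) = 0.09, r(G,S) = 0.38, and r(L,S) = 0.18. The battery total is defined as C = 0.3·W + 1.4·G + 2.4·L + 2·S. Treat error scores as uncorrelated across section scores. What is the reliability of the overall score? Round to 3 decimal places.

0.868

Var(C) = 0.3²·19.8² + 1.4²·13² + 2.4²·16.8² + 2²·10.4² + 2·[0.42·19.8·13·0.09 + 0.72·19.8·16.8·0.43 + 0.6·19.8·10.4·0.30 + 3.36·13·16.8·0.09 + 2.8·13·10.4·0.38 + 4.8·16.8·10.4·0.18] = 2424.87 + 1021.27 = 3446.14.
With uncorrelated errors the cross-covariances are all true-score covariance, so they carry over unchanged; only the diagonal terms shrink to ρᵢσᵢ².
True-score variance = [0.3²·19.8²·0.86 + 1.4²·13²·0.58 + 2.4²·16.8²·0.82 + 2²·10.4²·0.96] + 1021.27 = 1970.87 + 1021.27 = 2992.14.
Reliability = 2992.14 / 3446.14 = 0.868.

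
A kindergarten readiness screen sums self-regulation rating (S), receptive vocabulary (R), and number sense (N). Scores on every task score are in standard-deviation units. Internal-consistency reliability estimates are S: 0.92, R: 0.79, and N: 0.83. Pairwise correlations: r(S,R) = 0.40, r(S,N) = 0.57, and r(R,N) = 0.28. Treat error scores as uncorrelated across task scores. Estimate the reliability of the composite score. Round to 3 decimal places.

0.916

Var(S+R+N) = 3 + 2·[0.40 + 0.57 + 0.28] = 3 + 2.5 = 5.5.
Because errors are independent across components, Cov(Tᵢ,Tⱼ) = Cov(Xᵢ,Xⱼ); the off-diagonal part of the true-score variance is the same as above.
True-score variance = [0.92 + 0.79 + 0.83] + 2.5 = 2.54 + 2.5 = 5.04.
Reliability = 5.04 / 5.5 = 0.916.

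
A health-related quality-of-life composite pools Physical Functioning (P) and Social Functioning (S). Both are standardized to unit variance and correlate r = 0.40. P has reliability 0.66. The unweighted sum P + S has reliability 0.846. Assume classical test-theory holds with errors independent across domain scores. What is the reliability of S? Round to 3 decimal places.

Var(P+S) = 2 + 2·0.40 = 2.800.
True-score variance = ρ_P + ρ_S + 2·0.40, so 0.846 = (0.66 + ρ_S + 0.80) / 2.800.
ρ_S = 0.846·2.800 − 0.66 − 0.80 = 0.909.

0.909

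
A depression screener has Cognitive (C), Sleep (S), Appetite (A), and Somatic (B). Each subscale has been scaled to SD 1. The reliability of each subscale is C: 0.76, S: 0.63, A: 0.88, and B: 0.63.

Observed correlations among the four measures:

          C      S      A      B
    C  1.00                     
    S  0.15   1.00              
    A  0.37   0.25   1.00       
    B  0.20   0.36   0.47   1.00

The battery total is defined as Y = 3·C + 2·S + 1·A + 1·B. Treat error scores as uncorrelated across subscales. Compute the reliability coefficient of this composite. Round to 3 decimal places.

0.825

Var(Y) = 3² + 2² + 1 + 1 + 2·[6·0.15 + 3·0.37 + 3·0.20 + 2·0.25 + 2·0.36 + 0.47] = 15 + 8.6 = 23.6.
With uncorrelated errors the cross-covariances are all true-score covariance, so they carry over unchanged; only the diagonal terms shrink to ρᵢσᵢ².
True-score variance = [3²·0.76 + 2²·0.63 + 0.88 + 0.63] + 8.6 = 10.87 + 8.6 = 19.47.
Reliability = 19.47 / 23.6 = 0.825.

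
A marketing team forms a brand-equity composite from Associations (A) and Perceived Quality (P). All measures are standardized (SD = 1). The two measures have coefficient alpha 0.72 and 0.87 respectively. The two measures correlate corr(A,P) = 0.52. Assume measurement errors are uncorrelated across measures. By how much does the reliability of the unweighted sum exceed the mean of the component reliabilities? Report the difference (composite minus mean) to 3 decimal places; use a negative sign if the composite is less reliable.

0.070

Var(sum) = 2 + 1.04 = 3.04; true-score variance = 1.59 + 1.04 = 2.63; composite reliability = 0.8651.
Mean component reliability = 0.7950.
Difference = 0.8651 − 0.7950 = 0.070.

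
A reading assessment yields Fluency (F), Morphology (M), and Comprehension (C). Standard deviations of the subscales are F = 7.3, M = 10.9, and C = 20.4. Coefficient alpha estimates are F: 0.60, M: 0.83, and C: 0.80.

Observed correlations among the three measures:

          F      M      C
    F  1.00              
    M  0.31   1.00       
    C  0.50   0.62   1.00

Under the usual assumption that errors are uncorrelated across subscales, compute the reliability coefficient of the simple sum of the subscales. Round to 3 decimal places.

0.883

Var(F+M+C) = 7.3² + 10.9² + 20.4² + 2·[7.3·10.9·0.31 + 7.3·20.4·0.50 + 10.9·20.4·0.62] = 588.26 + 473.98 = 1062.24.
Because errors are independent across components, Cov(Tᵢ,Tⱼ) = Cov(Xᵢ,Xⱼ); the off-diagonal part of the true-score variance is the same as above.
True-score variance = [7.3²·0.60 + 10.9²·0.83 + 20.4²·0.80] + 473.98 = 463.514 + 473.98 = 937.494.
Reliability = 937.494 / 1062.24 = 0.883.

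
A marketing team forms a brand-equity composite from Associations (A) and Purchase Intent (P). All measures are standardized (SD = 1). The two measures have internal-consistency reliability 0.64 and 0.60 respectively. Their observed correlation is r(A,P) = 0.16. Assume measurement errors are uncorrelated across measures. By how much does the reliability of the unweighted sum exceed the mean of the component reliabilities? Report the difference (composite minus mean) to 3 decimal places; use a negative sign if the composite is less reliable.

0.052

Var(sum) = 2 + 0.32 = 2.32; true-score variance = 1.24 + 0.32 = 1.56; composite reliability = 0.6724.
Mean component reliability = 0.6200.
Difference = 0.6724 − 0.6200 = 0.052.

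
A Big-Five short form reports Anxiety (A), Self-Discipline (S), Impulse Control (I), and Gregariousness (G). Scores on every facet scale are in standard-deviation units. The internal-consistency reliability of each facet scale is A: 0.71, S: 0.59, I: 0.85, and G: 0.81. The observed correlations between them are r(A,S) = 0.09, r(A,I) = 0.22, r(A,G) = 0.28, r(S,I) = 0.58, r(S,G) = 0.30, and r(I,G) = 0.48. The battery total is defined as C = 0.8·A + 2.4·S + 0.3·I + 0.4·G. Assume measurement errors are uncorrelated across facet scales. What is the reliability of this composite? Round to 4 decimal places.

Var(C) = 0.8² + 2.4² + 0.3² + 0.4² + 2·[1.92·0.09 + 0.24·0.22 + 0.32·0.28 + 0.72·0.58 + 0.96·0.30 + 0.12·0.48] = 6.65 + 2.1568 = 8.8068.
With uncorrelated errors the cross-covariances are all true-score covariance, so they carry over unchanged; only the diagonal terms shrink to ρᵢσᵢ².
True-score variance = [0.8²·0.71 + 2.4²·0.59 + 0.3²·0.85 + 0.4²·0.81] + 2.1568 = 4.0589 + 2.1568 = 6.2157.
Reliability = 6.2157 / 8.8068 = 0.7058.

0.7058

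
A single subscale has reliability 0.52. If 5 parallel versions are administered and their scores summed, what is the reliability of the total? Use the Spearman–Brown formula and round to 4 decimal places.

0.8442

ρ_k = kρ / (1 + (k−1)ρ) = 5·0.52 / (1 + 4·0.52) = 2.600 / 3.080 = 0.8442.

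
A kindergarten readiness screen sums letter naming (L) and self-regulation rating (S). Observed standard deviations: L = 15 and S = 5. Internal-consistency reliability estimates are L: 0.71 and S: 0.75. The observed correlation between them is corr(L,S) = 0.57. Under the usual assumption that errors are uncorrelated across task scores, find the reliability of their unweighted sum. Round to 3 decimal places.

Var(L+S) = 15² + 5² + 2·[15·5·0.57] = 250 + 85.5 = 335.5.
With uncorrelated errors the cross-covariances are all true-score covariance, so they carry over unchanged; only the diagonal terms shrink to ρᵢσᵢ².
True-score variance = [15²·0.71 + 5²·0.75] + 85.5 = 178.5 + 85.5 = 264.
Reliability = 264 / 335.5 = 0.787.

0.787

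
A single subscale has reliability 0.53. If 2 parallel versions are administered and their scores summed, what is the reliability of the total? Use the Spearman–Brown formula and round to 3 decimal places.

0.693

ρ_k = kρ / (1 + (k−1)ρ) = 2·0.53 / (1 + 1·0.53) = 1.060 / 1.530 = 0.693.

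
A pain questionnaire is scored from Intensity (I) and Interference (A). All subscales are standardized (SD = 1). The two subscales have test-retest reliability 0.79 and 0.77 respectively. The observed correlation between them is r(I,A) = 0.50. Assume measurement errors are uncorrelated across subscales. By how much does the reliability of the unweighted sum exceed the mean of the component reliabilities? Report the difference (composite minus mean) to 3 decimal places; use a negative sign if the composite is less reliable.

0.073

Var(sum) = 2 + 1 = 3; true-score variance = 1.56 + 1 = 2.56; composite reliability = 0.8533.
Mean component reliability = 0.7800.
Difference = 0.8533 − 0.7800 = 0.073.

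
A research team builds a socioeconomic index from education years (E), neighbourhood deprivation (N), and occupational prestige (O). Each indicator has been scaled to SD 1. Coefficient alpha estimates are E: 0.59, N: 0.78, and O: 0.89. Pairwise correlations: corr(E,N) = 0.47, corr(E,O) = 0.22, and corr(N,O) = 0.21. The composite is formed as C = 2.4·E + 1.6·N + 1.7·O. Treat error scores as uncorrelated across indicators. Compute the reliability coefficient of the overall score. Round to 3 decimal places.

0.817

Var(C) = 2.4² + 1.6² + 1.7² + 2·[3.84·0.47 + 4.08·0.22 + 2.72·0.21] = 11.21 + 6.5472 = 17.7572.
Because errors are independent across components, Cov(Tᵢ,Tⱼ) = Cov(Xᵢ,Xⱼ); the off-diagonal part of the true-score variance is the same as above.
True-score variance = [2.4²·0.59 + 1.6²·0.78 + 1.7²·0.89] + 6.5472 = 7.9673 + 6.5472 = 14.5145.
Reliability = 14.5145 / 17.7572 = 0.817.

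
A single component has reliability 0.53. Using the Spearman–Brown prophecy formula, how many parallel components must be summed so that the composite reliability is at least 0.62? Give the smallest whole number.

2

k ≥ ρ*(1−ρ₁)/(ρ₁(1−ρ*)) = 0.62·0.47 / (0.53·0.38) = 1.447.
Smallest integer k = 2.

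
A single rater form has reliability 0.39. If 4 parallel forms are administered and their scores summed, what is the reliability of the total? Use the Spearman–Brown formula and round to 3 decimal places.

ρ_k = kρ / (1 + (k−1)ρ) = 4·0.39 / (1 + 3·0.39) = 1.560 / 2.170 = 0.719.

0.719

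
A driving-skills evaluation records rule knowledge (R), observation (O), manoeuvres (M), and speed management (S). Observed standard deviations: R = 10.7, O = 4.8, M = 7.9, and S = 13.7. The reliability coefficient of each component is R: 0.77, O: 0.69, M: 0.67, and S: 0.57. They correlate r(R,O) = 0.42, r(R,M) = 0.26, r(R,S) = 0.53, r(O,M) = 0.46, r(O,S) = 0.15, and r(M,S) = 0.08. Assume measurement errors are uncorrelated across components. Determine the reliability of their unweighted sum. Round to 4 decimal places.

Var(R+O+M+S) = 10.7² + 4.8² + 7.9² + 13.7² + 2·[10.7·4.8·0.42 + 10.7·7.9·0.26 + 10.7·13.7·0.53 + 4.8·7.9·0.46 + 4.8·13.7·0.15 + 7.9·13.7·0.08] = 387.63 + 314.415 = 702.045.
Because errors are independent across components, Cov(Tᵢ,Tⱼ) = Cov(Xᵢ,Xⱼ); the off-diagonal part of the true-score variance is the same as above.
True-score variance = [10.7²·0.77 + 4.8²·0.69 + 7.9²·0.67 + 13.7²·0.57] + 314.415 = 252.853 + 314.415 = 567.267.
Reliability = 567.267 / 702.045 = 0.8080.

0.8080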